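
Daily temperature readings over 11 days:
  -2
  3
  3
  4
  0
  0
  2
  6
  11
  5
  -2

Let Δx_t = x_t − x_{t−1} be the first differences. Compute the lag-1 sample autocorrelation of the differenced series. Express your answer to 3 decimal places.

First differences Δx: 5, 0, 1, -4, 0, 2, 4, 5, -6, -7
Mean of differences = 0.0000
Numerator Σ(Δx_t−Δx̄)(Δx_{t+1}−Δx̄) = 36.0000
Denominator Σ(Δx_t−Δx̄)² = 172.0000
r_1(Δx) = 36.0000 / 172.0000 = 0.209

0.209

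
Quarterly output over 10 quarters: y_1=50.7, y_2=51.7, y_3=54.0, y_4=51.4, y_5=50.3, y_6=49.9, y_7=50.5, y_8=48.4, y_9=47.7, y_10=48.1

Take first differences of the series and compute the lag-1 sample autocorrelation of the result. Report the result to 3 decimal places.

-0.101

First differences Δy: 1.0, 2.3, -2.6, -1.1, -0.4, 0.6, -2.1, -0.7, 0.4
Mean of differences = -0.2889
Numerator Σ(Δy_t−Δȳ)(Δy_{t+1}−Δȳ) = -1.9290
Denominator Σ(Δy_t−Δȳ)² = 19.0889
r_1(Δy) = -1.9290 / 19.0889 = -0.101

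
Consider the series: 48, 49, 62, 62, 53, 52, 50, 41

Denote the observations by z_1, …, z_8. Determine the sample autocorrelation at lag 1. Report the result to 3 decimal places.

0.319

Mean z̄ = (48 + 49 + 62 + 62 + 53 + 52 + 50 + 41)/8 = 52.1250
Numerator Σ_{t=1}^{7}(z_t−z̄)(z_{t+1}−z̄) = 111.9844
Denominator Σ(z_t−z̄)² = 350.8750
r_1 = 111.9844 / 350.8750 = 0.319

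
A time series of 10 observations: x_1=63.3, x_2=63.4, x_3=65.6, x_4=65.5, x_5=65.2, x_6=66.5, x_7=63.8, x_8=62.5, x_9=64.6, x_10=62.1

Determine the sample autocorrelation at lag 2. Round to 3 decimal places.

Mean x̄ = (63.3 + 63.4 + 65.6 + 65.5 + 65.2 + 66.5 + 63.8 + 62.5 + 64.6 + 62.1)/10 = 64.2500
Numerator Σ_{t=1}^{8}(x_t−x̄)(x_{t+2}−x̄) = 0.9900
Denominator Σ(x_t−x̄)² = 18.9850
r_2 = 0.9900 / 18.9850 = 0.052

0.052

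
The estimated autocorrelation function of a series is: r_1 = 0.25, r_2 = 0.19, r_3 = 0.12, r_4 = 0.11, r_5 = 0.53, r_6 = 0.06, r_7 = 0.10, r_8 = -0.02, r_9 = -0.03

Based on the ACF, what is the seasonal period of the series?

The largest autocorrelation is r_5 = 0.53; the remaining lags stay at or below 0.25. The elevated value at lag 1 (0.25), dropping to 0.19 at lag 2, reflects decaying short-term dependence rather than seasonality.
The dominant spike at lag 5 indicates a seasonal period of 5.

5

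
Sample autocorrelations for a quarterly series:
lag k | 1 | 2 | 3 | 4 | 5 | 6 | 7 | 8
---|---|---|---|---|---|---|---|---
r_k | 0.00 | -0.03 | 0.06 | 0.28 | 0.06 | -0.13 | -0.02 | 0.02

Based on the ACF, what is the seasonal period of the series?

The largest autocorrelation is r_4 = 0.28; the remaining lags stay at or below 0.06.
The dominant spike at lag 4 indicates a seasonal period of 4.

4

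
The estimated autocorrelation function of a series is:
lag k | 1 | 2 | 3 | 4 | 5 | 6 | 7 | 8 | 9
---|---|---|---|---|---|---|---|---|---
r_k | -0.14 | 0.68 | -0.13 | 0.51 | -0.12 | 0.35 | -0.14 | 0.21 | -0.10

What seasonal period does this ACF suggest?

The largest autocorrelation is r_2 = 0.68, with weaker echoes at lags 4 (0.51), 6 (0.35) and 8 (0.21); the remaining lags stay at or below -0.10.
The dominant spike at lag 2 indicates a seasonal period of 2.

2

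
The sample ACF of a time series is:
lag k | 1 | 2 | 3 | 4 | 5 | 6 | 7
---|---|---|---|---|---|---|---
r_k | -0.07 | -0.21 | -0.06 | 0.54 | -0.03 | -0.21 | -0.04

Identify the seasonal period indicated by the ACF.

4

The largest autocorrelation is r_4 = 0.54; the remaining lags stay at or below -0.03.
The dominant spike at lag 4 indicates a seasonal period of 4.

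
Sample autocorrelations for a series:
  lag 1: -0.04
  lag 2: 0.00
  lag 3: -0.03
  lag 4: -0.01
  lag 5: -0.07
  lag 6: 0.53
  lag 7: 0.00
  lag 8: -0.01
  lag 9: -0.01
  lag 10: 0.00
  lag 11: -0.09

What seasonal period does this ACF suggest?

The largest autocorrelation is r_6 = 0.53; the remaining lags stay at or below 0.00.
The dominant spike at lag 6 indicates a seasonal period of 6.

6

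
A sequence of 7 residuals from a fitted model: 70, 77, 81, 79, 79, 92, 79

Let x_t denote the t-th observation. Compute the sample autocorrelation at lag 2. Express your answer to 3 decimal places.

Mean x̄ = (70 + 77 + 81 + 79 + 79 + 92 + 79)/7 = 79.5714
Deviations from mean: -9.5714, -2.5714, 1.4286, -0.5714, -0.5714, 12.4286, -0.5714
Σ(x_t−x̄)(x_{t+2}−x̄) = (-13.6735) + (1.4694) + (-0.8163) + (-7.1020) + (0.3265) = -19.7959
Denominator Σ(x_t−x̄)² = 255.7143
r_2 = -19.7959 / 255.7143 = -0.077

-0.077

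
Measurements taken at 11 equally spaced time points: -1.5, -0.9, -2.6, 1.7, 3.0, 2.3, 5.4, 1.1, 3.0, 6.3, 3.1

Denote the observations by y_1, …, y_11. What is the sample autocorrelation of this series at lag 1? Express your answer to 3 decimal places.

0.409

Mean ȳ = (-1.5 − 0.9 − 2.6 + 1.7 + 3.0 + 2.3 + 5.4 + 1.1 + 3.0 + 6.3 + 3.1)/11 = 1.9000
Numerator Σ_{t=1}^{10}(y_t−ȳ)(y_{t+1}−ȳ) = 31.0800
Denominator Σ(y_t−ȳ)² = 75.9600
r_1 = 31.0800 / 75.9600 = 0.409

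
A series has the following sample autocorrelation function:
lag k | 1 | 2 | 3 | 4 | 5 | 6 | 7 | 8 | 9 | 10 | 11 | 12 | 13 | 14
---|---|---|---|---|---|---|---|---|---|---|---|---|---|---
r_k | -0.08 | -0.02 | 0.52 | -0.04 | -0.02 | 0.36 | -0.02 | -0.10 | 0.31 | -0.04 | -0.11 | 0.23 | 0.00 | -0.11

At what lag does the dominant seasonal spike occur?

3

The largest autocorrelation is r_3 = 0.52, with weaker echoes at lags 6 (0.36), 9 (0.31) and 12 (0.23); the remaining lags stay at or below 0.00.
The dominant spike at lag 3 indicates a seasonal period of 3.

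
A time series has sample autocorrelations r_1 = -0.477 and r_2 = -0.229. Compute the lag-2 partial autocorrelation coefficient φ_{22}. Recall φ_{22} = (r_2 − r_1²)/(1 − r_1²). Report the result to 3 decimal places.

-0.591

φ_{22} = (r_2 − r_1²) / (1 − r_1²)
r_1² = (-0.477)² = 0.227529
Numerator = -0.229 − 0.2275 = -0.4565; denominator = 1 − 0.2275 = 0.7725
φ_{22} = -0.4565 / 0.7725 = -0.591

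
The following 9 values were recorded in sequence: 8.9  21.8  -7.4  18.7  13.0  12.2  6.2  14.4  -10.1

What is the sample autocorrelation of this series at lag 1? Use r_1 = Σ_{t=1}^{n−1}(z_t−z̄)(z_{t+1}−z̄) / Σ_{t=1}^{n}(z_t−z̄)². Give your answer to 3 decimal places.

-0.462

Mean z̄ = (8.9 + 21.8 − 7.4 + 18.7 + 13.0 + 12.2 + 6.2 + 14.4 − 10.1)/9 = 8.6333
Numerator Σ_{t=1}^{8}(z_t−z̄)(z_{t+1}−z̄) = -440.2044
Denominator Σ(z_t−z̄)² = 953.7400
r_1 = -440.2044 / 953.7400 = -0.462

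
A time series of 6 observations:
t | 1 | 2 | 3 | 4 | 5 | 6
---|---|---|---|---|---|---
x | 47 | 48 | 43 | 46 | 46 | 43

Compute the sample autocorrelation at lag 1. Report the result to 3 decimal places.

Mean x̄ = (47 + 48 + 43 + 46 + 46 + 43)/6 = 45.5000
Deviations from mean: 1.5000, 2.5000, -2.5000, 0.5000, 0.5000, -2.5000
Numerator Σ_{t=1}^{5}(x_t−x̄)(x_{t+1}−x̄) = -4.7500
Denominator Σ(x_t−x̄)² = 21.5000
r_1 = -4.7500 / 21.5000 = -0.221

-0.221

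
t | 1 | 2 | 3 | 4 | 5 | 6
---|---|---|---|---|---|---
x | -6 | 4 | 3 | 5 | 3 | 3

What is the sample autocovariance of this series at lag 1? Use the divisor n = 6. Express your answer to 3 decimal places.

Mean x̄ = (-6 + 4 + 3 + 5 + 3 + 3)/6 = 2.0000
Σ_{t=1}^{5}(x_t−x̄)(x_{t+1}−x̄) = -7.0000
γ_1 = -7.0000 / 6 = -1.167

-1.167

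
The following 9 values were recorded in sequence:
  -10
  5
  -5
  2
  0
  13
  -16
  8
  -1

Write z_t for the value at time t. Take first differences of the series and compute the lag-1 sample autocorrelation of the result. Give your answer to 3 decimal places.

-0.764

First differences Δz: 15, -10, 7, -2, 13, -29, 24, -9
Mean of differences = 1.1250
Numerator Σ(Δz_t−Δz̄)(Δz_{t+1}−Δz̄) = -1553.6406
Denominator Σ(Δz_t−Δz̄)² = 2034.8750
r_1(Δz) = -1553.6406 / 2034.8750 = -0.764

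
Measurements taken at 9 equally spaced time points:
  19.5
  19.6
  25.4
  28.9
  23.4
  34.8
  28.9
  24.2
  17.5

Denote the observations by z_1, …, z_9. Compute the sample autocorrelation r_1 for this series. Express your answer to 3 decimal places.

0.210

Mean z̄ = (19.5 + 19.6 + 25.4 + 28.9 + 23.4 + 34.8 + 28.9 + 24.2 + 17.5)/9 = 24.6889
Numerator Σ_{t=1}^{8}(z_t−z̄)(z_{t+1}−z̄) = 51.3565
Denominator Σ(z_t−z̄)² = 244.6089
r_1 = 51.3565 / 244.6089 = 0.210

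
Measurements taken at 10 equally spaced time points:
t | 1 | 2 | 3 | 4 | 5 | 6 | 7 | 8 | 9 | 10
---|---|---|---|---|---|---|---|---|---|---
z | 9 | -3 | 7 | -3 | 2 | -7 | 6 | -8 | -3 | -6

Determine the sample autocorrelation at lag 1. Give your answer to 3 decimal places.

-0.417

Mean z̄ = (9 − 3 + 7 − 3 + 2 − 7 + 6 − 8 − 3 − 6)/10 = -0.6000
Numerator Σ_{t=1}^{9}(z_t−z̄)(z_{t+1}−z̄) = -142.7600
Denominator Σ(z_t−z̄)² = 342.4000
r_1 = -142.7600 / 342.4000 = -0.417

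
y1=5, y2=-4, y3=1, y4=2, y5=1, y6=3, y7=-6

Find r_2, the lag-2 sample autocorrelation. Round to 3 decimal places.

Mean ȳ = (5 − 4 + 1 + 2 + 1 + 3 − 6)/7 = 0.2857
Deviations from mean: 4.7143, -4.2857, 0.7143, 1.7143, 0.7143, 2.7143, -6.2857
Numerator Σ_{t=1}^{5}(y_t−ȳ)(y_{t+2}−ȳ) = -3.3061
Denominator Σ(y_t−ȳ)² = 91.4286
r_2 = -3.3061 / 91.4286 = -0.036

-0.036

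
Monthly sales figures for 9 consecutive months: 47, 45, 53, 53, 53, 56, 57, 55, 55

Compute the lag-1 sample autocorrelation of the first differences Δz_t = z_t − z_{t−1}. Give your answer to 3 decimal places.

First differences Δz: -2, 8, 0, 0, 3, 1, -2, 0
Mean of differences = 1.0000
Numerator Σ(Δz_t−Δz̄)(Δz_{t+1}−Δz̄) = -26.0000
Denominator Σ(Δz_t−Δz̄)² = 74.0000
r_1(Δz) = -26.0000 / 74.0000 = -0.351

-0.351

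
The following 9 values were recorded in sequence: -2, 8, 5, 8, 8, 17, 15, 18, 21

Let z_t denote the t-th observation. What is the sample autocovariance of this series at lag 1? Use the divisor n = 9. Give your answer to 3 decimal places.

20.912

Mean z̄ = (-2 + 8 + 5 + 8 + 8 + 17 + 15 + 18 + 21)/9 = 10.8889
Σ_{t=1}^{8}(z_t−z̄)(z_{t+1}−z̄) = 188.2099
γ_1 = 188.2099 / 9 = 20.912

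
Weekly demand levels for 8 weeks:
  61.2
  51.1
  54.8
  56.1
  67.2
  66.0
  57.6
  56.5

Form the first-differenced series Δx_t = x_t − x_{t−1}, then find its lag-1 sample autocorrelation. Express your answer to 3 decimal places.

-0.026

First differences Δx: -10.1, 3.7, 1.3, 11.1, -1.2, -8.4, -1.1
Mean of differences = -0.6714
Numerator Σ(Δx_t−Δx̄)(Δx_{t+1}−Δx̄) = -8.2165
Denominator Σ(Δx_t−Δx̄)² = 310.6543
r_1(Δx) = -8.2165 / 310.6543 = -0.026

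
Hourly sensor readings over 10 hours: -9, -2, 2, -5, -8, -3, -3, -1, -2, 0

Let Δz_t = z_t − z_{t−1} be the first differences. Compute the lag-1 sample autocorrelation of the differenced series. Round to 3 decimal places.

First differences Δz: 7, 4, -7, -3, 5, 0, 2, -1, 2
Mean of differences = 1.0000
Numerator Σ(Δz_t−Δz̄)(Δz_{t+1}−Δz̄) = 1.0000
Denominator Σ(Δz_t−Δz̄)² = 148.0000
r_1(Δz) = 1.0000 / 148.0000 = 0.007

0.007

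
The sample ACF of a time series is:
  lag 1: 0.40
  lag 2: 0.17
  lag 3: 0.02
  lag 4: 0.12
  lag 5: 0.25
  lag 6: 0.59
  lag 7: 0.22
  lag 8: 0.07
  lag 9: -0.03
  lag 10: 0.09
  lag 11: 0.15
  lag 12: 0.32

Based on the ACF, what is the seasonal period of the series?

The largest autocorrelation is r_6 = 0.59; the remaining lags stay at or below 0.40. The elevated value at lag 1 (0.40), dropping to 0.17 at lag 2, reflects decaying short-term dependence rather than seasonality.
The dominant spike at lag 6 indicates a seasonal period of 6.

6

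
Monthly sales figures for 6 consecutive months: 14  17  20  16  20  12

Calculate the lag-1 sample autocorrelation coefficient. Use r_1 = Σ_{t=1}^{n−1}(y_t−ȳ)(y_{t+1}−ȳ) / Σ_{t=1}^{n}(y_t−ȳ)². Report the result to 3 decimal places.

-0.364

Mean ȳ = (14 + 17 + 20 + 16 + 20 + 12)/6 = 16.5000
Deviations from mean: -2.5000, 0.5000, 3.5000, -0.5000, 3.5000, -4.5000
Σ(y_t−ȳ)(y_{t+1}−ȳ) = (-1.2500) + (1.7500) + (-1.7500) + (-1.7500) + (-15.7500) = -18.7500
Denominator Σ(y_t−ȳ)² = 51.5000
r_1 = -18.7500 / 51.5000 = -0.364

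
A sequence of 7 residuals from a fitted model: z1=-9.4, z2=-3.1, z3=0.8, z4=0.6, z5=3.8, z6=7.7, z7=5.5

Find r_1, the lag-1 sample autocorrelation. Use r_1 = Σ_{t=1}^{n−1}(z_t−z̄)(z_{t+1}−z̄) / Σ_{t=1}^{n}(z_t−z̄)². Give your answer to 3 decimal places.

Mean z̄ = (-9.4 − 3.1 + 0.8 + 0.6 + 3.8 + 7.7 + 5.5)/7 = 0.8429
Σ(z_t−z̄)(z_{t+1}−z̄) = (40.3861) + (0.1690) + (0.0104) + (-0.7182) + (20.2776) + (31.9347) = 92.0596
Denominator Σ(z_t−z̄)² = 197.9771
r_1 = 92.0596 / 197.9771 = 0.465

0.465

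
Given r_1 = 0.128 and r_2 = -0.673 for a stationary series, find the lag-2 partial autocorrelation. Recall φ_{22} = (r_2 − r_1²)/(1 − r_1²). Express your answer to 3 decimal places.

φ_{22} = (r_2 − r_1²) / (1 − r_1²)
r_1² = (0.128)² = 0.016384
Numerator = -0.673 − 0.0164 = -0.6894; denominator = 1 − 0.0164 = 0.9836
φ_{22} = -0.6894 / 0.9836 = -0.701

-0.701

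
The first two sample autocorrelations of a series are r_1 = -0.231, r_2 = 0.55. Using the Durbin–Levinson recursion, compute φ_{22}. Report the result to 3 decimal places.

0.525

φ_{22} = (r_2 − r_1²) / (1 − r_1²)
r_1² = (-0.231)² = 0.053361
Numerator = 0.55 − 0.0534 = 0.4966; denominator = 1 − 0.0534 = 0.9466
φ_{22} = 0.4966 / 0.9466 = 0.525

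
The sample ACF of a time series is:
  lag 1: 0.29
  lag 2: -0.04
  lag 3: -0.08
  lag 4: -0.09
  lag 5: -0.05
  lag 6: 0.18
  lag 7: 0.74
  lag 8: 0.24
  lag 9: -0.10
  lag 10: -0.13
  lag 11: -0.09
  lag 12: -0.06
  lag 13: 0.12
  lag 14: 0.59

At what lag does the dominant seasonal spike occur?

The largest autocorrelation is r_7 = 0.74, with a weaker echo at lag 14 (0.59); the remaining lags stay at or below 0.29.
The dominant spike at lag 7 indicates a seasonal period of 7.

7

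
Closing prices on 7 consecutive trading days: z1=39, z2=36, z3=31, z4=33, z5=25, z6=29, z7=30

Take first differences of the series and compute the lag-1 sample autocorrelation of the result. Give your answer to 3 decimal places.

-0.491

First differences Δz: -3, -5, 2, -8, 4, 1
Mean of differences = -1.5000
Numerator Σ(Δz_t−Δz̄)(Δz_{t+1}−Δz̄) = -51.7500
Denominator Σ(Δz_t−Δz̄)² = 105.5000
r_1(Δz) = -51.7500 / 105.5000 = -0.491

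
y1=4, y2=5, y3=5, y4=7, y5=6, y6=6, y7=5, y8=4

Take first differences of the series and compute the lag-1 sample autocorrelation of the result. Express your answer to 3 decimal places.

First differences Δy: 1, 0, 2, -1, 0, -1, -1
Mean of differences = 0.0000
Numerator Σ(Δy_t−Δȳ)(Δy_{t+1}−Δȳ) = -1.0000
Denominator Σ(Δy_t−Δȳ)² = 8.0000
r_1(Δy) = -1.0000 / 8.0000 = -0.125

-0.125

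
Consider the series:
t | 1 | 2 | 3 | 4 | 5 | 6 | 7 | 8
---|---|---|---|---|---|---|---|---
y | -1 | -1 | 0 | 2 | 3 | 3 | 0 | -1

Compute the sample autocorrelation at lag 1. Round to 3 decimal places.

Mean ȳ = (-1 − 1 + 0 + 2 + 3 + 3 + 0 − 1)/8 = 0.6250
Deviations from mean: -1.6250, -1.6250, -0.6250, 1.3750, 2.3750, 2.3750, -0.6250, -1.6250
Σ(y_t−ȳ)(y_{t+1}−ȳ) = (2.6406) + (1.0156) + (-0.8594) + (3.2656) + (5.6406) + (-1.4844) + (1.0156) = 11.2344
Denominator Σ(y_t−ȳ)² = 21.8750
r_1 = 11.2344 / 21.8750 = 0.514

0.514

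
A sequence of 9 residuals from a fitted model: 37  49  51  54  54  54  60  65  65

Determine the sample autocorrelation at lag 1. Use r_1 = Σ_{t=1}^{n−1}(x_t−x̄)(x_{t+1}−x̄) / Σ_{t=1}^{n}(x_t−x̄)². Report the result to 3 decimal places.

Mean x̄ = (37 + 49 + 51 + 54 + 54 + 54 + 60 + 65 + 65)/9 = 54.3333
Numerator Σ_{t=1}^{8}(x_t−x̄)(x_{t+1}−x̄) = 283.8889
Denominator Σ(x_t−x̄)² = 600.0000
r_1 = 283.8889 / 600.0000 = 0.473

0.473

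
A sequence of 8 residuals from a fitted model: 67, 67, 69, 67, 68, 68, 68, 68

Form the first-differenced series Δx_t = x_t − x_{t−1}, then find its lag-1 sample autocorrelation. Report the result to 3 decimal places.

-0.696

First differences Δx: 0, 2, -2, 1, 0, 0, 0
Mean of differences = 0.1429
Numerator Σ(Δx_t−Δx̄)(Δx_{t+1}−Δx̄) = -6.1633
Denominator Σ(Δx_t−Δx̄)² = 8.8571
r_1(Δx) = -6.1633 / 8.8571 = -0.696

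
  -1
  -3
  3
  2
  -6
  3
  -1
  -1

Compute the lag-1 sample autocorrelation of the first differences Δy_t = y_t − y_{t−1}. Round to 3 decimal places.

First differences Δy: -2, 6, -1, -8, 9, -4, 0
Mean of differences = 0.0000
Numerator Σ(Δy_t−Δȳ)(Δy_{t+1}−Δȳ) = -118.0000
Denominator Σ(Δy_t−Δȳ)² = 202.0000
r_1(Δy) = -118.0000 / 202.0000 = -0.584

-0.584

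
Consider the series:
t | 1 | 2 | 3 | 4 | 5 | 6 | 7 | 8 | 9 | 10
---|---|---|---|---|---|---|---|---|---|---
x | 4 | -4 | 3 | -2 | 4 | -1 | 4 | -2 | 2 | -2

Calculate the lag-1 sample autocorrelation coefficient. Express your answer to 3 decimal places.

-0.796

Mean x̄ = (4 − 4 + 3 − 2 + 4 − 1 + 4 − 2 + 2 − 2)/10 = 0.6000
Numerator Σ_{t=1}^{9}(x_t−x̄)(x_{t+1}−x̄) = -68.7600
Denominator Σ(x_t−x̄)² = 86.4000
r_1 = -68.7600 / 86.4000 = -0.796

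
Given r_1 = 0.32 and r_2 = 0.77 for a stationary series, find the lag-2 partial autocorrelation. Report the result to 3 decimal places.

0.744

φ_{22} = (r_2 − r_1²) / (1 − r_1²)
r_1² = (0.32)² = 0.1024
Numerator = 0.77 − 0.1024 = 0.6676; denominator = 1 − 0.1024 = 0.8976
φ_{22} = 0.6676 / 0.8976 = 0.744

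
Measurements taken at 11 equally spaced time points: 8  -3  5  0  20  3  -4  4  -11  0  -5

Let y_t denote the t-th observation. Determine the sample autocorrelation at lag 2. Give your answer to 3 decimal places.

0.212

Mean ȳ = (8 − 3 + 5 + 0 + 20 + 3 − 4 + 4 − 11 + 0 − 5)/11 = 1.5455
Numerator Σ_{t=1}^{9}(y_t−ȳ)(y_{t+2}−ȳ) = 139.9504
Denominator Σ(y_t−ȳ)² = 658.7273
r_2 = 139.9504 / 658.7273 = 0.212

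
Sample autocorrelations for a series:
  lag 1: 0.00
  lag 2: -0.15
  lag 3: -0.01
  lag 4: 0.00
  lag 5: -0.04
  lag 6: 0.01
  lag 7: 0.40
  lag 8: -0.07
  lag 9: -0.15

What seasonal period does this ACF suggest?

The largest autocorrelation is r_7 = 0.40; the remaining lags stay at or below 0.01.
The dominant spike at lag 7 indicates a seasonal period of 7.

7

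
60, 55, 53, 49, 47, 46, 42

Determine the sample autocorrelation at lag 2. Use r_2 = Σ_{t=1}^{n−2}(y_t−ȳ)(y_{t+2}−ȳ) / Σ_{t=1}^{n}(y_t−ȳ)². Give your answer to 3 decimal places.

0.197

Mean ȳ = (60 + 55 + 53 + 49 + 47 + 46 + 42)/7 = 50.2857
Deviations from mean: 9.7143, 4.7143, 2.7143, -1.2857, -3.2857, -4.2857, -8.2857
Numerator Σ_{t=1}^{5}(y_t−ȳ)(y_{t+2}−ȳ) = 44.1224
Denominator Σ(y_t−ȳ)² = 223.4286
r_2 = 44.1224 / 223.4286 = 0.197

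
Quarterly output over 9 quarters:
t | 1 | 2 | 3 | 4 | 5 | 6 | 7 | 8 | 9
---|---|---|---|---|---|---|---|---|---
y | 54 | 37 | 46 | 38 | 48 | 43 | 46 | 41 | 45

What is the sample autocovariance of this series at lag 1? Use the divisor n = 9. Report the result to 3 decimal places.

Mean ȳ = (54 + 37 + 46 + 38 + 48 + 43 + 46 + 41 + 45)/9 = 44.2222
Σ_{t=1}^{8}(y_t−ȳ)(y_{t+1}−ȳ) = -133.0494
γ_1 = -133.0494 / 9 = -14.783

-14.783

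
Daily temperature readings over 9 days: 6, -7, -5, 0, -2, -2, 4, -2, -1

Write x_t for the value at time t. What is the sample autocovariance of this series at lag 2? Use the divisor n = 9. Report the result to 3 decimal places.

-3.889

Mean x̄ = (6 − 7 − 5 + 0 − 2 − 2 + 4 − 2 − 1)/9 = -1.0000
Σ_{t=1}^{7}(x_t−x̄)(x_{t+2}−x̄) = -35.0000
γ_2 = -35.0000 / 9 = -3.889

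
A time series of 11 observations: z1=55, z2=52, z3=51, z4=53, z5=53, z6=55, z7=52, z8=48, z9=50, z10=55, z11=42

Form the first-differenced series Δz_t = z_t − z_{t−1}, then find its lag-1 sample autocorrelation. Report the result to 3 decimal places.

First differences Δz: -3, -1, 2, 0, 2, -3, -4, 2, 5, -13
Mean of differences = -1.3000
Numerator Σ(Δz_t−Δz̄)(Δz_{t+1}−Δz̄) = -53.7900
Denominator Σ(Δz_t−Δz̄)² = 224.1000
r_1(Δz) = -53.7900 / 224.1000 = -0.240

-0.240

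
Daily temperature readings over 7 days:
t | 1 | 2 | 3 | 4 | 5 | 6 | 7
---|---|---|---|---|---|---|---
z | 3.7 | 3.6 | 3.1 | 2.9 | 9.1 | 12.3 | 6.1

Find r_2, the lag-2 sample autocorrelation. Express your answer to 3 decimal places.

-0.187

Mean z̄ = (3.7 + 3.6 + 3.1 + 2.9 + 9.1 + 12.3 + 6.1)/7 = 5.8286
Deviations from mean: -2.1286, -2.2286, -2.7286, -2.9286, 3.2714, 6.4714, 0.2714
Σ(z_t−z̄)(z_{t+2}−z̄) = (5.8080) + (6.5265) + (-8.9263) + (-18.9520) + (0.8880) = -14.6559
Denominator Σ(z_t−z̄)² = 78.1743
r_2 = -14.6559 / 78.1743 = -0.187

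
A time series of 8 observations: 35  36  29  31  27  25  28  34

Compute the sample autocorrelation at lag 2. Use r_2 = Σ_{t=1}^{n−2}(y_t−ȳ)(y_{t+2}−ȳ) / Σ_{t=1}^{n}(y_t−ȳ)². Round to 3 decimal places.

Mean ȳ = (35 + 36 + 29 + 31 + 27 + 25 + 28 + 34)/8 = 30.6250
Deviations from mean: 4.3750, 5.3750, -1.6250, 0.3750, -3.6250, -5.6250, -2.6250, 3.3750
Numerator Σ_{t=1}^{6}(y_t−ȳ)(y_{t+2}−ȳ) = -10.7813
Denominator Σ(y_t−ȳ)² = 113.8750
r_2 = -10.7813 / 113.8750 = -0.095

-0.095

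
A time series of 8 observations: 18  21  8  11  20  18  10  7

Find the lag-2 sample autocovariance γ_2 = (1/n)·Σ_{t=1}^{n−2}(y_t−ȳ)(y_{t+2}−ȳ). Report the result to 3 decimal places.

-18.145

Mean ȳ = (18 + 21 + 8 + 11 + 20 + 18 + 10 + 7)/8 = 14.1250
Σ_{t=1}^{6}(y_t−ȳ)(y_{t+2}−ȳ) = -145.1563
γ_2 = -145.1563 / 8 = -18.145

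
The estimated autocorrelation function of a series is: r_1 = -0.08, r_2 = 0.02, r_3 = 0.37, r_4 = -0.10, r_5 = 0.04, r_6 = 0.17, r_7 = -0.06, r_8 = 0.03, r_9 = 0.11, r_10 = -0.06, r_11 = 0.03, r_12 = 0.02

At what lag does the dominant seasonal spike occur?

The largest autocorrelation is r_3 = 0.37, with a weaker echo at lag 6 (0.17); the remaining lags stay at or below 0.11.
The dominant spike at lag 3 indicates a seasonal period of 3.

3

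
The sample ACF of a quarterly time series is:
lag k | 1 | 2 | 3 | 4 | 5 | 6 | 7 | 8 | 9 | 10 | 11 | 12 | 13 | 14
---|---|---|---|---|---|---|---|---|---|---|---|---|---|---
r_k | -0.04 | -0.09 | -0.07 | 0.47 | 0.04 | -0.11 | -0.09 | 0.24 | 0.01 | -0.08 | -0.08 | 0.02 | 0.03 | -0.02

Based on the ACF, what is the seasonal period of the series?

The largest autocorrelation is r_4 = 0.47, with a weaker echo at lag 8 (0.24); the remaining lags stay at or below 0.04.
The dominant spike at lag 4 indicates a seasonal period of 4.

4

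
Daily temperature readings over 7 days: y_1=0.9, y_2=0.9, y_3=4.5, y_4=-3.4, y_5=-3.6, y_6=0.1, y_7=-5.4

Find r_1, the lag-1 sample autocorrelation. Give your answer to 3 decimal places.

-0.016

Mean ȳ = (0.9 + 0.9 + 4.5 − 3.4 − 3.6 + 0.1 − 5.4)/7 = -0.8571
Numerator Σ_{t=1}^{6}(y_t−ȳ)(y_{t+1}−ȳ) = -1.1204
Denominator Σ(y_t−ȳ)² = 70.4171
r_1 = -1.1204 / 70.4171 = -0.016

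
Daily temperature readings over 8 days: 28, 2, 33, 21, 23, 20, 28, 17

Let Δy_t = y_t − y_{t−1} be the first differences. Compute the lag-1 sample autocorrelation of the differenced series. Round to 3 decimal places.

First differences Δy: -26, 31, -12, 2, -3, 8, -11
Mean of differences = -1.5714
Numerator Σ(Δy_t−Δȳ)(Δy_{t+1}−Δȳ) = -1281.6122
Denominator Σ(Δy_t−Δȳ)² = 1961.7143
r_1(Δy) = -1281.6122 / 1961.7143 = -0.653

-0.653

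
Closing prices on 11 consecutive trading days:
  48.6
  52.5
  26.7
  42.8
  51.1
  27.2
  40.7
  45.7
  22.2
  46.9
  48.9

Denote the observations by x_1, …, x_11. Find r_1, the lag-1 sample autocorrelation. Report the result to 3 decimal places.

Mean x̄ = (48.6 + 52.5 + 26.7 + 42.8 + 51.1 + 27.2 + 40.7 + 45.7 + 22.2 + 46.9 + 48.9)/11 = 41.2091
Numerator Σ_{t=1}^{10}(x_t−x̄)(x_{t+1}−x̄) = -371.2137
Denominator Σ(x_t−x̄)² = 1162.5491
r_1 = -371.2137 / 1162.5491 = -0.319

-0.319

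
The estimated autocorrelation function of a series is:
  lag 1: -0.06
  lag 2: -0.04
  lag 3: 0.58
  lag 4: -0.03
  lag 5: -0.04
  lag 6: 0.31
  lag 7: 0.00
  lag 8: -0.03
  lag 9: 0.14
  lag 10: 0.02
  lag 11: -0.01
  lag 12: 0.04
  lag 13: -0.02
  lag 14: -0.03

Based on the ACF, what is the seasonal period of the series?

3

The largest autocorrelation is r_3 = 0.58, with a weaker echo at lag 6 (0.31); the remaining lags stay at or below 0.14.
The dominant spike at lag 3 indicates a seasonal period of 3.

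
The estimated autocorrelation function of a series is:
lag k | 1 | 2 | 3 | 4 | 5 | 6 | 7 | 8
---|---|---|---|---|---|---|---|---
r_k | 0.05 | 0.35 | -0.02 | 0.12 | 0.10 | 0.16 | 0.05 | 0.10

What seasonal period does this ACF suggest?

The largest autocorrelation is r_2 = 0.35, with a weaker echo at lag 6 (0.16); the remaining lags stay at or below 0.12.
The dominant spike at lag 2 indicates a seasonal period of 2.

2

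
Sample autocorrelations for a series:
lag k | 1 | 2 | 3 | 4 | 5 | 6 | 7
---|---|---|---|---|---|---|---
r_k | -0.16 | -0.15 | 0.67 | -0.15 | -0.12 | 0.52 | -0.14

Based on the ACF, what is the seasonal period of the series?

3

The largest autocorrelation is r_3 = 0.67, with a weaker echo at lag 6 (0.52); the remaining lags stay at or below -0.12.
The dominant spike at lag 3 indicates a seasonal period of 3.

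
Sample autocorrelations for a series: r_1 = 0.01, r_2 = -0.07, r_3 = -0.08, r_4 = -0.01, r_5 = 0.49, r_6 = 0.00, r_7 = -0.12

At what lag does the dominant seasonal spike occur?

The largest autocorrelation is r_5 = 0.49; the remaining lags stay at or below 0.01.
The dominant spike at lag 5 indicates a seasonal period of 5.

5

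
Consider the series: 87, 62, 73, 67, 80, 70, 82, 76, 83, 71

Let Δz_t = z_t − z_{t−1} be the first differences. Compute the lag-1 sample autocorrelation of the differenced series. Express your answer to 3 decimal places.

-0.597

First differences Δz: -25, 11, -6, 13, -10, 12, -6, 7, -12
Mean of differences = -1.7778
Numerator Σ(Δz_t−Δz̄)(Δz_{t+1}−Δz̄) = -832.8272
Denominator Σ(Δz_t−Δz̄)² = 1395.5556
r_1(Δz) = -832.8272 / 1395.5556 = -0.597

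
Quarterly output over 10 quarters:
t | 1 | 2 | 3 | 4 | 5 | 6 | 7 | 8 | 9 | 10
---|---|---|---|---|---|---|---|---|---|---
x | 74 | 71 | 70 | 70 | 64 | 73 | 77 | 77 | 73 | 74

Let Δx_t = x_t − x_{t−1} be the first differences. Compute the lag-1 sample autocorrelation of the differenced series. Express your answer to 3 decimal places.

First differences Δx: -3, -1, 0, -6, 9, 4, 0, -4, 1
Mean of differences = 0.0000
Numerator Σ(Δx_t−Δx̄)(Δx_{t+1}−Δx̄) = -19.0000
Denominator Σ(Δx_t−Δx̄)² = 160.0000
r_1(Δx) = -19.0000 / 160.0000 = -0.119

-0.119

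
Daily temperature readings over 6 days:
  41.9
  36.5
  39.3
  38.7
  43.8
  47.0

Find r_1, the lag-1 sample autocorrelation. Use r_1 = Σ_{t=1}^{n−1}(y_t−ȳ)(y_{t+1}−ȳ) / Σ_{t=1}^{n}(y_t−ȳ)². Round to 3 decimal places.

Mean ȳ = (41.9 + 36.5 + 39.3 + 38.7 + 43.8 + 47.0)/6 = 41.2000
Deviations from mean: 0.7000, -4.7000, -1.9000, -2.5000, 2.6000, 5.8000
Σ(y_t−ȳ)(y_{t+1}−ȳ) = (-3.2900) + (8.9300) + (4.7500) + (-6.5000) + (15.0800) = 18.9700
Denominator Σ(y_t−ȳ)² = 72.8400
r_1 = 18.9700 / 72.8400 = 0.260

0.260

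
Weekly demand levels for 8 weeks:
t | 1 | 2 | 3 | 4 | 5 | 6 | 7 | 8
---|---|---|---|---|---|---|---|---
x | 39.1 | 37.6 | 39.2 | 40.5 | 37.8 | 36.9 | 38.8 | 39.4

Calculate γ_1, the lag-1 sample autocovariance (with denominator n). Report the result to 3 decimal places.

Mean x̄ = (39.1 + 37.6 + 39.2 + 40.5 + 37.8 + 36.9 + 38.8 + 39.4)/8 = 38.6625
Σ_{t=1}^{7}(x_t−x̄)(x_{t+1}−x̄) = -0.2539
γ_1 = -0.2539 / 8 = -0.032

-0.032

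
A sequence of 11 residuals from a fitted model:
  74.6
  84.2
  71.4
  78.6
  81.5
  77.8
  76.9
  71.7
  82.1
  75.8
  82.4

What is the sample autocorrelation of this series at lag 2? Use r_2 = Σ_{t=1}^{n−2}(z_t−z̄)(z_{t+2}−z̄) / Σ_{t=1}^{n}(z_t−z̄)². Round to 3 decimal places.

Mean z̄ = (74.6 + 84.2 + 71.4 + 78.6 + 81.5 + 77.8 + 76.9 + 71.7 + 82.1 + 75.8 + 82.4)/11 = 77.9091
Numerator Σ_{t=1}^{9}(z_t−z̄)(z_{t+2}−z̄) = 27.1780
Denominator Σ(z_t−z̄)² = 188.0291
r_2 = 27.1780 / 188.0291 = 0.145

0.145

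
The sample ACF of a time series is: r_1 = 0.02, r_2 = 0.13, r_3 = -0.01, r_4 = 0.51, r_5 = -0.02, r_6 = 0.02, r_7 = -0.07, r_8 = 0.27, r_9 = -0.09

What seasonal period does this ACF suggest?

4

The largest autocorrelation is r_4 = 0.51, with a weaker echo at lag 8 (0.27); the remaining lags stay at or below 0.13.
The dominant spike at lag 4 indicates a seasonal period of 4.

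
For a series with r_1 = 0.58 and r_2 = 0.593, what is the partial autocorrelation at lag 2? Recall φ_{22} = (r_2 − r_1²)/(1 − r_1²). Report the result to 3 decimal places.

0.387

φ_{22} = (r_2 − r_1²) / (1 − r_1²)
r_1² = (0.58)² = 0.3364
Numerator = 0.593 − 0.3364 = 0.2566; denominator = 1 − 0.3364 = 0.6636
φ_{22} = 0.2566 / 0.6636 = 0.387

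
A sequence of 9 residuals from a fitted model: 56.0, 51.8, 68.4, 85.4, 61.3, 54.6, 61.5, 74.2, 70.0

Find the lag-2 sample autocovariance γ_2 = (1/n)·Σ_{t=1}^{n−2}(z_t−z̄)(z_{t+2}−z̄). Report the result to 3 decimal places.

-69.299

Mean z̄ = (56.0 + 51.8 + 68.4 + 85.4 + 61.3 + 54.6 + 61.5 + 74.2 + 70.0)/9 = 64.8000
Σ_{t=1}^{7}(z_t−z̄)(z_{t+2}−z̄) = -623.6900
γ_2 = -623.6900 / 9 = -69.299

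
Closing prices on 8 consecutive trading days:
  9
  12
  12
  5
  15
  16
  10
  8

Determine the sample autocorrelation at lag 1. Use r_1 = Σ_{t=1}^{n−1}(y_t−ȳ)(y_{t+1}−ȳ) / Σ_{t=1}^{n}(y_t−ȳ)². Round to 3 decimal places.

Mean ȳ = (9 + 12 + 12 + 5 + 15 + 16 + 10 + 8)/8 = 10.8750
Numerator Σ_{t=1}^{7}(y_t−ȳ)(y_{t+1}−ȳ) = -12.5156
Denominator Σ(y_t−ȳ)² = 92.8750
r_1 = -12.5156 / 92.8750 = -0.135

-0.135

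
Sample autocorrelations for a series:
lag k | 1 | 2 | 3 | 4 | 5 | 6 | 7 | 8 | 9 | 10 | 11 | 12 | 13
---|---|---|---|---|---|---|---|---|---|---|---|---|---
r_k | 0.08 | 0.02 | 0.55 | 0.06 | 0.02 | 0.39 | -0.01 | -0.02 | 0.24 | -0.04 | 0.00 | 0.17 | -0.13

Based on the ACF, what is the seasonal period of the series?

3

The largest autocorrelation is r_3 = 0.55, with weaker echoes at lags 6 (0.39), 9 (0.24) and 12 (0.17); the remaining lags stay at or below 0.08.
The dominant spike at lag 3 indicates a seasonal period of 3.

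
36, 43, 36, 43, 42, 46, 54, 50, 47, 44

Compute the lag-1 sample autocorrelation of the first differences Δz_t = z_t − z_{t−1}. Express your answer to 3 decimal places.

-0.362

First differences Δz: 7, -7, 7, -1, 4, 8, -4, -3, -3
Mean of differences = 0.8889
Numerator Σ(Δz_t−Δz̄)(Δz_{t+1}−Δz̄) = -92.3457
Denominator Σ(Δz_t−Δz̄)² = 254.8889
r_1(Δz) = -92.3457 / 254.8889 = -0.362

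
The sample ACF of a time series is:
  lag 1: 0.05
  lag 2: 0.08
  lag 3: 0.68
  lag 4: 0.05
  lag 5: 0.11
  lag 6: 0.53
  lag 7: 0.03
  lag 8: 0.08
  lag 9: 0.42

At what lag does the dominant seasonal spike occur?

The largest autocorrelation is r_3 = 0.68, with weaker echoes at lags 6 (0.53) and 9 (0.42); the remaining lags stay at or below 0.11.
The dominant spike at lag 3 indicates a seasonal period of 3.

3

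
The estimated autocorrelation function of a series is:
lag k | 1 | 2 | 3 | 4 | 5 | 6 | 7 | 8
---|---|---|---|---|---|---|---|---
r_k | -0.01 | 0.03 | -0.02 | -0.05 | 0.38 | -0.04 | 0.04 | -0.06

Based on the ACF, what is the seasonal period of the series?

The largest autocorrelation is r_5 = 0.38; the remaining lags stay at or below 0.04.
The dominant spike at lag 5 indicates a seasonal period of 5.

5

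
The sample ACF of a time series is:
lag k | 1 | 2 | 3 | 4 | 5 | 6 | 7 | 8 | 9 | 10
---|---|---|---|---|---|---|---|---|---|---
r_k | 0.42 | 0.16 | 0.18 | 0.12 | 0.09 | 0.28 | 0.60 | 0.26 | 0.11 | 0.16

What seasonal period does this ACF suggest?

7

The largest autocorrelation is r_7 = 0.60; the remaining lags stay at or below 0.42. The elevated value at lag 1 (0.42), dropping to 0.16 at lag 2, reflects decaying short-term dependence rather than seasonality.
The dominant spike at lag 7 indicates a seasonal period of 7.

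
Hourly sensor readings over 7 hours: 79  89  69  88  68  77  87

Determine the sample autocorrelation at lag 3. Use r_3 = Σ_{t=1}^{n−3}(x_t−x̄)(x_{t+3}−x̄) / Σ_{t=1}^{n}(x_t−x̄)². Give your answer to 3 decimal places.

-0.052

Mean x̄ = (79 + 89 + 69 + 88 + 68 + 77 + 87)/7 = 79.5714
Numerator Σ_{t=1}^{4}(x_t−x̄)(x_{t+3}−x̄) = -24.1224
Denominator Σ(x_t−x̄)² = 467.7143
r_3 = -24.1224 / 467.7143 = -0.052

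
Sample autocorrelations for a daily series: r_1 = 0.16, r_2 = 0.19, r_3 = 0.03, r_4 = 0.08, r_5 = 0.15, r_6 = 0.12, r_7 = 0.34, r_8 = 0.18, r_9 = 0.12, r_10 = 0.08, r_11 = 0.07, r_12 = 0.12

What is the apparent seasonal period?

The largest autocorrelation is r_7 = 0.34; the remaining lags stay at or below 0.19.
The dominant spike at lag 7 indicates a seasonal period of 7.

7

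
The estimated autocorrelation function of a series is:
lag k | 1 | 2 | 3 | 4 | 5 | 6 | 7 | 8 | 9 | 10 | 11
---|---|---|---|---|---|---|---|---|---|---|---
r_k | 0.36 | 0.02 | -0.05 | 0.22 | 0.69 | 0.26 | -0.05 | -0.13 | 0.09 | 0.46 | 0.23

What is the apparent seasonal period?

The largest autocorrelation is r_5 = 0.69, with a weaker echo at lag 10 (0.46); the remaining lags stay at or below 0.36. The elevated value at lag 1 (0.36), dropping to 0.02 at lag 2, reflects decaying short-term dependence rather than seasonality.
The dominant spike at lag 5 indicates a seasonal period of 5.

5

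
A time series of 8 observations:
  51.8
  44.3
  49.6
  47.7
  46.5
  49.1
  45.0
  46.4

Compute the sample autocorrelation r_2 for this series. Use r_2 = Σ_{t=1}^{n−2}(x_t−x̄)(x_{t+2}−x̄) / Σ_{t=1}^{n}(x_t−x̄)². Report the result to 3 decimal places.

Mean x̄ = (51.8 + 44.3 + 49.6 + 47.7 + 46.5 + 49.1 + 45.0 + 46.4)/8 = 47.5500
Deviations from mean: 4.2500, -3.2500, 2.0500, 0.1500, -1.0500, 1.5500, -2.5500, -1.1500
Numerator Σ_{t=1}^{6}(x_t−x̄)(x_{t+2}−x̄) = 7.2000
Denominator Σ(x_t−x̄)² = 44.1800
r_2 = 7.2000 / 44.1800 = 0.163

0.163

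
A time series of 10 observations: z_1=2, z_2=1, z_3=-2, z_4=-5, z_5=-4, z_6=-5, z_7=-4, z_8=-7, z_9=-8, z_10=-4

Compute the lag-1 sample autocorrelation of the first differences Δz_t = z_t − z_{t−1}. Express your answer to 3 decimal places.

First differences Δz: -1, -3, -3, 1, -1, 1, -3, -1, 4
Mean of differences = -0.6667
Numerator Σ(Δz_t−Δz̄)(Δz_{t+1}−Δz̄) = -3.4444
Denominator Σ(Δz_t−Δz̄)² = 44.0000
r_1(Δz) = -3.4444 / 44.0000 = -0.078

-0.078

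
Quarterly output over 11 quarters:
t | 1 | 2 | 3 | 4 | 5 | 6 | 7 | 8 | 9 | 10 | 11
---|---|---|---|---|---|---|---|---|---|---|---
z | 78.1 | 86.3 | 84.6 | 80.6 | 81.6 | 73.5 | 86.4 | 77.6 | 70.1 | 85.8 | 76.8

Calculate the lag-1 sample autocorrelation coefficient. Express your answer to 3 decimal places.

Mean z̄ = (78.1 + 86.3 + 84.6 + 80.6 + 81.6 + 73.5 + 86.4 + 77.6 + 70.1 + 85.8 + 76.8)/11 = 80.1273
Numerator Σ_{t=1}^{10}(z_t−z̄)(z_{t+1}−z̄) = -99.6935
Denominator Σ(z_t−z̄)² = 298.0618
r_1 = -99.6935 / 298.0618 = -0.334

-0.334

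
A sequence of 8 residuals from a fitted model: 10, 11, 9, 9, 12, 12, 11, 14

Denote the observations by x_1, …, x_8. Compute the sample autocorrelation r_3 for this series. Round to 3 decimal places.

0.150

Mean x̄ = (10 + 11 + 9 + 9 + 12 + 12 + 11 + 14)/8 = 11.0000
Σ(x_t−x̄)(x_{t+3}−x̄) = (2.0000) + (0.0000) + (-2.0000) + (0.0000) + (3.0000) = 3.0000
Denominator Σ(x_t−x̄)² = 20.0000
r_3 = 3.0000 / 20.0000 = 0.150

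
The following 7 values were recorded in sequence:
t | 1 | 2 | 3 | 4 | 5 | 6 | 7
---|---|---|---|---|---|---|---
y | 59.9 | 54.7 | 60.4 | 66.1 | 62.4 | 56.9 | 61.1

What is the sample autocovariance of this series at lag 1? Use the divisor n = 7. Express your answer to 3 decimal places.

Mean ȳ = (59.9 + 54.7 + 60.4 + 66.1 + 62.4 + 56.9 + 61.1)/7 = 60.2143
Deviations: -0.3143, -5.5143, 0.1857, 5.8857, 2.1857, -3.3143, 0.8857
Σ_{t=1}^{6}(y_t−ȳ)(y_{t+1}−ȳ) = 4.4869
γ_1 = 4.4869 / 7 = 0.641

0.641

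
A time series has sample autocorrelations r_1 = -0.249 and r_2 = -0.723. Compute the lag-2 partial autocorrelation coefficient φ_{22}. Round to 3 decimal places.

φ_{22} = (r_2 − r_1²) / (1 − r_1²)
r_1² = (-0.249)² = 0.062001
Numerator = -0.723 − 0.0620 = -0.7850; denominator = 1 − 0.0620 = 0.9380
φ_{22} = -0.7850 / 0.9380 = -0.837

-0.837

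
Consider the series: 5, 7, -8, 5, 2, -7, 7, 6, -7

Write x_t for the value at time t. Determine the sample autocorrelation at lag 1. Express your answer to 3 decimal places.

Mean x̄ = (5 + 7 − 8 + 5 + 2 − 7 + 7 + 6 − 7)/9 = 1.1111
Numerator Σ_{t=1}^{8}(x_t−x̄)(x_{t+1}−x̄) = -128.5679
Denominator Σ(x_t−x̄)² = 338.8889
r_1 = -128.5679 / 338.8889 = -0.379

-0.379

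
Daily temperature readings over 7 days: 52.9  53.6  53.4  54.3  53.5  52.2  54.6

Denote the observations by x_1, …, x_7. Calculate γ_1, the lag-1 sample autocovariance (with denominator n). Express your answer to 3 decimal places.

Mean x̄ = (52.9 + 53.6 + 53.4 + 54.3 + 53.5 + 52.2 + 54.6)/7 = 53.5000
Deviations: -0.6000, 0.1000, -0.1000, 0.8000, 0.0000, -1.3000, 1.1000
Σ_{t=1}^{6}(x_t−x̄)(x_{t+1}−x̄) = -1.5800
γ_1 = -1.5800 / 7 = -0.226

-0.226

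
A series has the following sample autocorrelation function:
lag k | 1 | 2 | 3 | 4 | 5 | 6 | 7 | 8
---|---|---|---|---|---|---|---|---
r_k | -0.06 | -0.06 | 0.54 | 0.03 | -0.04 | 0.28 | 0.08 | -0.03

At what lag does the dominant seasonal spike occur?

3

The largest autocorrelation is r_3 = 0.54, with a weaker echo at lag 6 (0.28); the remaining lags stay at or below 0.08.
The dominant spike at lag 3 indicates a seasonal period of 3.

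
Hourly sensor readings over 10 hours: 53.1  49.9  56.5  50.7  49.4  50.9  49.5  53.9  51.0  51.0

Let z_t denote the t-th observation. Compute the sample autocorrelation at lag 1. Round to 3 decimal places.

-0.354

Mean z̄ = (53.1 + 49.9 + 56.5 + 50.7 + 49.4 + 50.9 + 49.5 + 53.9 + 51.0 + 51.0)/10 = 51.5900
Numerator Σ_{t=1}^{9}(z_t−z̄)(z_{t+1}−z̄) = -16.1601
Denominator Σ(z_t−z̄)² = 45.7090
r_1 = -16.1601 / 45.7090 = -0.354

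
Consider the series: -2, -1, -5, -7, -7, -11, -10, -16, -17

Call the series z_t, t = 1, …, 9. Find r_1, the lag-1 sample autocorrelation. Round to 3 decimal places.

0.624

Mean z̄ = (-2 − 1 − 5 − 7 − 7 − 11 − 10 − 16 − 17)/9 = -8.4444
Numerator Σ_{t=1}^{8}(z_t−z̄)(z_{t+1}−z̄) = 157.3580
Denominator Σ(z_t−z̄)² = 252.2222
r_1 = 157.3580 / 252.2222 = 0.624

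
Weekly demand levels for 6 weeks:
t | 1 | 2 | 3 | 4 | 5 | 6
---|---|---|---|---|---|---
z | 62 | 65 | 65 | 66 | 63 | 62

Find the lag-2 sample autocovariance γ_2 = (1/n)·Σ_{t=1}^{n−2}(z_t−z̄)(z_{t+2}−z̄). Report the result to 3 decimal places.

-0.759

Mean z̄ = (62 + 65 + 65 + 66 + 63 + 62)/6 = 63.8333
Deviations: -1.8333, 1.1667, 1.1667, 2.1667, -0.8333, -1.8333
Σ_{t=1}^{4}(z_t−z̄)(z_{t+2}−z̄) = -4.5556
γ_2 = -4.5556 / 6 = -0.759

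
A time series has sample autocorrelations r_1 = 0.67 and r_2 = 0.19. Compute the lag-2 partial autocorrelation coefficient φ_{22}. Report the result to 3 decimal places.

-0.470

φ_{22} = (r_2 − r_1²) / (1 − r_1²)
r_1² = (0.67)² = 0.4489
Numerator = 0.19 − 0.4489 = -0.2589; denominator = 1 − 0.4489 = 0.5511
φ_{22} = -0.2589 / 0.5511 = -0.470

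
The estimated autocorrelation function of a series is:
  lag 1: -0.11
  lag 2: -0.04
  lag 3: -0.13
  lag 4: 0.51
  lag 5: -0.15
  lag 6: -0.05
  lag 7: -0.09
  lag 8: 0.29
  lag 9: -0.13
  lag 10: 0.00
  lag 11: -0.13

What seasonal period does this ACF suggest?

4

The largest autocorrelation is r_4 = 0.51, with a weaker echo at lag 8 (0.29); the remaining lags stay at or below 0.00.
The dominant spike at lag 4 indicates a seasonal period of 4.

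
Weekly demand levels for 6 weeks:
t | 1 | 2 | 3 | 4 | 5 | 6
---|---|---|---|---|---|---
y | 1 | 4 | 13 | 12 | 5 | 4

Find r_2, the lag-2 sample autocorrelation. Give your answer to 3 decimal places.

Mean ȳ = (1 + 4 + 13 + 12 + 5 + 4)/6 = 6.5000
Deviations from mean: -5.5000, -2.5000, 6.5000, 5.5000, -1.5000, -2.5000
Σ(y_t−ȳ)(y_{t+2}−ȳ) = (-35.7500) + (-13.7500) + (-9.7500) + (-13.7500) = -73.0000
Denominator Σ(y_t−ȳ)² = 117.5000
r_2 = -73.0000 / 117.5000 = -0.621

-0.621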